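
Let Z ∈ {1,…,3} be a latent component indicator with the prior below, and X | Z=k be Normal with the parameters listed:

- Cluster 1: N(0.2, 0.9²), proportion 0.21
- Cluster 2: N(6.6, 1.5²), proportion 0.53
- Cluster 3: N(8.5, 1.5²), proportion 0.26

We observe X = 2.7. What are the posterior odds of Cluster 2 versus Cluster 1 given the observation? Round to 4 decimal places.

The posterior odds equal the prior odds times the likelihood ratio: (π_i/π_j)·(f_i(x)/f_j(x)).
Component likelihoods at x = 2.7:
  f_1 = (1/(0.9·√(2π)))·exp(−(2.7−0.2)²/(2·0.9²)) = 0.443269·exp(-3.85802) = 0.00935726
  f_2 = (1/(1.5·√(2π)))·exp(−(2.7−6.6)²/(2·1.5²)) = 0.265962·exp(-3.38000) = 0.00905531
  f_3 = (1/(1.5·√(2π)))·exp(−(2.7−8.5)²/(2·1.5²)) = 0.265962·exp(-7.47556) = 0.000150739
Posterior odds = (π_2·f_2) / (π_1·f_1) = (0.53·0.00905531) / (0.21·0.00935726) = 0.00479932 / 0.00196502 ≈ 2.4424

2.4424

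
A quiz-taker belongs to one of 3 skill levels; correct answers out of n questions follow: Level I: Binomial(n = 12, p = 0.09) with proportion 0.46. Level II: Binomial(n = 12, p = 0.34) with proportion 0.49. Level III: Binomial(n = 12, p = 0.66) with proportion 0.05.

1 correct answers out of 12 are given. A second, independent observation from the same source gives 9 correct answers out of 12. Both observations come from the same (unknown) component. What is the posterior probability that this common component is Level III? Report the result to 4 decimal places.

Posterior ∝ prior × likelihood, so P(k | x) ∝ w_k f_k(x); normalise over all components.
Since both observations come from the same component, the likelihood for component k is f_k(x₁)·f_k(x₂).
  p_I = [C(12,1)·0.09^1·0.91^11 = 12·0.09·0.354369 = 0.382718] × [6.42287e-08] = 2.45815e-08
  p_II = [C(12,1)·0.34^1·0.66^11 = 12·0.34·0.010351 = 0.0422322] × [0.0038403] = 0.000162184
  p_III = [C(12,1)·0.66^1·0.34^11 = 12·0.66·7.01888e-06 = 5.55896e-05] × [0.205473] = 1.14222e-05
Weight by the priors:
  w_I·p_I = 0.46 × 2.45815e-08 = 1.13075e-08
  w_II·p_II = 0.49 × 0.000162184 = 7.94702e-05
  w_III·p_III = 0.05 × 1.14222e-05 = 5.71108e-07
Normaliser: 1.13075e-08 + 7.94702e-05 + 5.71108e-07 = 8.00526e-05
P(Level III | x₁,x₂) = 5.71108e-07 / 8.00526e-05 ≈ 0.0071

0.0071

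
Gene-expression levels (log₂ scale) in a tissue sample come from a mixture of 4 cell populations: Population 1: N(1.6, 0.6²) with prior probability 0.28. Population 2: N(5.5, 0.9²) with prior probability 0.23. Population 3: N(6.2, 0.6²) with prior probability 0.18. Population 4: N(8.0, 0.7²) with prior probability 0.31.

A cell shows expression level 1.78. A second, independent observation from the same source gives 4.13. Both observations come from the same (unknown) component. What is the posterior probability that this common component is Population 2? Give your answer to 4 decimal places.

P(component k | x) = π_k·f_k(x) / marginal(x), where marginal(x) = Σ_j π_j·f_j(x).
Since both observations come from the same component, the likelihood for component k is f_k(x₁)·f_k(x₂).
  p_1 = [0.635646] × [9.15842e-05] = 5.82152e-05
  p_2 = [8.64625e-05] × [0.139156] = 1.20318e-05
  p_3 = [1.0931e-12] × [0.00173047] = 1.89158e-15
  p_4 = [4.08086e-18] × [1.31427e-07] = 5.36336e-25
Weight by the priors:
  π_1·p_1 = 0.28 × 5.82152e-05 = 1.63002e-05
  π_2·p_2 = 0.23 × 1.20318e-05 = 2.76731e-06
  π_3·p_3 = 0.18 × 1.89158e-15 = 3.40484e-16
  π_4·p_4 = 0.31 × 5.36336e-25 = 1.66264e-25
Evidence: 1.63002e-05 + 2.76731e-06 + 3.40484e-16 + 1.66264e-25 = 1.90676e-05
P(Population 2 | x₁,x₂) ≈ 0.1451

0.1451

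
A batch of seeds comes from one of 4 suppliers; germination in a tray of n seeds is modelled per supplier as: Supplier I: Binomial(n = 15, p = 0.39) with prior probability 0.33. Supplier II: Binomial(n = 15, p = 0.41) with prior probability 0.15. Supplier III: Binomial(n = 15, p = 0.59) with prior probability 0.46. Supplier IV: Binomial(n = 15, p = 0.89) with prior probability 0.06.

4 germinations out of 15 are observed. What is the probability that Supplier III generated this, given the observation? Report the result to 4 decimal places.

Posterior ∝ prior × likelihood, so P(k | x) ∝ π_k f_k(x); normalise over all components.
Evaluate each component's likelihood at the observed value:
  p_I = C(15,4)·0.39^4·0.61^11 = 1365·0.0231344·0.00435139 = 0.13741
  p_II = C(15,4)·0.41^4·0.59^11 = 1365·0.0282576·0.00301559 = 0.116316
  p_III = C(15,4)·0.59^4·0.41^11 = 1365·0.121174·5.50329e-05 = 0.00910255
  p_IV = C(15,4)·0.89^4·0.11^11 = 1365·0.627422·2.85312e-11 = 2.4435e-08
Multiply by the mixture weights:
  π_I·p_I = 0.33 × 0.13741 = 0.0453454
  π_II·p_II = 0.15 × 0.116316 = 0.0174474
  π_III·p_III = 0.46 × 0.00910255 = 0.00418717
  π_IV·p_IV = 0.06 × 2.4435e-08 = 1.4661e-09
Denominator: 0.0453454 + 0.0174474 + 0.00418717 + 1.4661e-09 = 0.06698
So the posterior for Supplier III is 0.00418717 / 0.06698 ≈ 0.0625.

0.0625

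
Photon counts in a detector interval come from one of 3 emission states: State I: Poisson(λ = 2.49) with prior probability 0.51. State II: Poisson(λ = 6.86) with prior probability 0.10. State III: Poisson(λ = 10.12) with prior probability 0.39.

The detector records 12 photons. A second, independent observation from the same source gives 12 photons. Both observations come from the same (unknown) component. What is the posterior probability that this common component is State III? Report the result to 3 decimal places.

By Bayes' theorem, P(k | x) = π_k f_k(x) / Σ_j π_j f_j(x).
Since both observations come from the same component, the likelihood for component k is f_k(x₁)·f_k(x₂).
  p_I = [e^(−2.49)·2.49^12/12! = 9.83245e-06] × [9.83245e-06] = 9.66772e-11
  p_II = [e^(−6.86)·6.86^12/12! = 0.0237844] × [0.0237844] = 0.000565698
  p_III = [e^(−10.12)·10.12^12/12! = 0.0969994] × [0.0969994] = 0.00940888
Weight by the priors:
  π_I·p_I = 0.51 × 9.66772e-11 = 4.93054e-11
  π_II·p_II = 0.10 × 0.000565698 = 5.65698e-05
  π_III·p_III = 0.39 × 0.00940888 = 0.00366946
Marginal: 4.93054e-11 + 5.65698e-05 + 0.00366946 = 0.00372603
So the posterior for State III is 0.00366946 / 0.00372603 ≈ 0.985.

0.985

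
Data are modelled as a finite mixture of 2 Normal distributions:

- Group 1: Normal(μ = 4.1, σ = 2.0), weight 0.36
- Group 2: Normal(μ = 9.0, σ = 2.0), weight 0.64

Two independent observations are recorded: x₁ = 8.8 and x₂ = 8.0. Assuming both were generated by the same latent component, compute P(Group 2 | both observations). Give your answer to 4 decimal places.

Apply Bayes' rule: the posterior for each component is proportional to its prior times its likelihood at x.
Since both observations come from the same component, the likelihood for component k is f_k(x₁)·f_k(x₂).
  f_1 = [0.0126091] × [0.0297974] = 0.000375718
  f_2 = [0.198476] × [0.176033] = 0.0349383
Multiply by the mixture weights:
  π_1·f_1 = 0.36 × 0.000375718 = 0.000135259
  π_2·f_2 = 0.64 × 0.0349383 = 0.0223605
Denominator: 0.000135259 + 0.0223605 = 0.0224958
P(Group 2 | x) ≈ 0.9940

0.9940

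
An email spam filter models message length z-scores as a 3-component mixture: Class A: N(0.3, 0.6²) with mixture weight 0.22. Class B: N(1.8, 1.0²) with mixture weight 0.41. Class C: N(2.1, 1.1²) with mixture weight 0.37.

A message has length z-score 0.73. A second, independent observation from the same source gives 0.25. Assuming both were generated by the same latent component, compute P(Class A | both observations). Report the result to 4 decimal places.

0.8194

Posterior ∝ prior × likelihood, so P(k | x) ∝ π_k f_k(x); normalise over all components.
Since both observations come from the same component, the likelihood for component k is f_k(x₁)·f_k(x₂).
  f_A = [(1/(0.6·√(2π)))·exp(−(0.73−0.3)²/(2·0.6²)) = 0.664904·exp(-0.25681) = 0.514315] × [0.662599] = 0.340785
  f_B = [(1/(1.0·√(2π)))·exp(−(0.73−1.8)²/(2·1.0²)) = 0.398942·exp(-0.57245) = 0.22506] × [0.120009] = 0.0270092
  f_C = [(1/(1.1·√(2π)))·exp(−(0.73−2.1)²/(2·1.1²)) = 0.362675·exp(-0.77558) = 0.166989] × [0.0881686] = 0.0147232
Prior × likelihood for each component:
  π_A·f_A = 0.22 × 0.340785 = 0.0749727
  π_B·f_B = 0.41 × 0.0270092 = 0.0110738
  π_C·f_C = 0.37 × 0.0147232 = 0.00544758
Normaliser: 0.0749727 + 0.0110738 + 0.00544758 = 0.091494
P(Class A | x) = 0.0749727 / 0.091494 ≈ 0.8194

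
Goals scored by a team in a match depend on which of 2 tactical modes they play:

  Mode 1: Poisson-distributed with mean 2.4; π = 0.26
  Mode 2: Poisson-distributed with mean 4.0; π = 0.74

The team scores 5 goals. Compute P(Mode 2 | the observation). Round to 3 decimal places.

0.881

By Bayes' theorem, P(k | x) = w_k f_k(x) / Σ_j w_j f_j(x).
Component likelihoods at x = 5 goals:
  p_1 = e^(−2.4)·2.4^5/5! = 0.0601961
  p_2 = e^(−4.0)·4.0^5/5! = 0.156293
Multiply by the mixture weights:
  w_1·p_1 = 0.26 × 0.0601961 = 0.015651
  w_2·p_2 = 0.74 × 0.156293 = 0.115657
Evidence: 0.015651 + 0.115657 = 0.131308
Responsibility of Mode 2: 0.115657 / 0.131308 ≈ 0.881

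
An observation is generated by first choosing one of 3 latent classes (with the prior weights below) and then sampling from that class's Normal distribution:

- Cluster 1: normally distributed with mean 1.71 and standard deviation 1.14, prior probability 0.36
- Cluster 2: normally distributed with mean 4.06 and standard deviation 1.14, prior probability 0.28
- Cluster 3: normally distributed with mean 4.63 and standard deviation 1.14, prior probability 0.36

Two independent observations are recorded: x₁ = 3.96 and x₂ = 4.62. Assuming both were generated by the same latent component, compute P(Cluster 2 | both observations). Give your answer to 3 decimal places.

0.448

Apply Bayes' rule: the posterior for each component is proportional to its prior times its likelihood at x.
Since both observations come from the same component, the likelihood for component k is f_k(x₁)·f_k(x₂).
  L_1 = [(1/(1.14·√(2π)))·exp(−(3.96−1.71)²/(2·1.14²)) = 0.349949·exp(-1.94771) = 0.0499026] × [0.0134614] = 0.000671758
  L_2 = [(1/(1.14·√(2π)))·exp(−(3.96−4.06)²/(2·1.14²)) = 0.349949·exp(-0.00385) = 0.348606] × [0.310175] = 0.108129
  L_3 = [(1/(1.14·√(2π)))·exp(−(3.96−4.63)²/(2·1.14²)) = 0.349949·exp(-0.17271) = 0.294442] × [0.349936] = 0.103036
Weight by the priors:
  π_1·L_1 = 0.36 × 0.000671758 = 0.000241833
  π_2·L_2 = 0.28 × 0.108129 = 0.030276
  π_3·L_3 = 0.36 × 0.103036 = 0.0370929
Denominator: 0.000241833 + 0.030276 + 0.0370929 = 0.0676107
P(Cluster 2 | x₁,x₂) ≈ 0.448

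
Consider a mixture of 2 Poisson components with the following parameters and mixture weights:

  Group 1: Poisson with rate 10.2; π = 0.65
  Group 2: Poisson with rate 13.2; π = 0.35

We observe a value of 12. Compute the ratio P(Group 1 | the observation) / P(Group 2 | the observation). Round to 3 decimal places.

Posterior odds = (w_i f_i(x)) / (w_j f_j(x)); the normalising sum cancels.
Poisson probabilities:
  L_1 = e^(−10.2)·10.2^12/12! = 0.098415
  L_2 = e^(−13.2)·13.2^12/12! = 0.108109
Posterior odds = (w_1·L_1) / (w_2·L_2) = (0.65·0.098415) / (0.35·0.108109) = 0.0639698 / 0.0378383 ≈ 1.691

1.691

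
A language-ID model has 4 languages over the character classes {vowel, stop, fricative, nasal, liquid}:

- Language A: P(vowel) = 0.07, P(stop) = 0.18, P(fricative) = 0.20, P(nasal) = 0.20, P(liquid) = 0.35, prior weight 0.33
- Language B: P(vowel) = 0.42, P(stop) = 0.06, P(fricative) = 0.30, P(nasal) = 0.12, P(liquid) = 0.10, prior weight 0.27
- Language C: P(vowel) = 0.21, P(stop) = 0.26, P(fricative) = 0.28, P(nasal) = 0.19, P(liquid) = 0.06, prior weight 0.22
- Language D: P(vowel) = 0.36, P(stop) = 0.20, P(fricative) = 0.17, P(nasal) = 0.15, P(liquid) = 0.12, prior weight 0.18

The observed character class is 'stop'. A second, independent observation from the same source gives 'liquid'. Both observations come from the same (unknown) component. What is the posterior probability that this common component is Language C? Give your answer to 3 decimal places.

0.114

P(component k | x) = π_k·f_k(x) / marginal(x), where marginal(x) = Σ_j π_j·f_j(x).
Since both observations come from the same component, the likelihood for component k is f_k(x₁)·f_k(x₂).
  p_A = [0.18] × [0.35] = 0.063
  p_B = [0.06] × [0.1] = 0.006
  p_C = [0.26] × [0.06] = 0.0156
  p_D = [0.2] × [0.12] = 0.024
Prior × likelihood for each component:
  π_A·p_A = 0.33 × 0.063 = 0.02079
  π_B·p_B = 0.27 × 0.006 = 0.00162
  π_C·p_C = 0.22 × 0.0156 = 0.003432
  π_D·p_D = 0.18 × 0.024 = 0.00432
Normaliser: 0.02079 + 0.00162 + 0.003432 + 0.00432 = 0.030162
So the posterior for Language C is 0.003432 / 0.030162 ≈ 0.114.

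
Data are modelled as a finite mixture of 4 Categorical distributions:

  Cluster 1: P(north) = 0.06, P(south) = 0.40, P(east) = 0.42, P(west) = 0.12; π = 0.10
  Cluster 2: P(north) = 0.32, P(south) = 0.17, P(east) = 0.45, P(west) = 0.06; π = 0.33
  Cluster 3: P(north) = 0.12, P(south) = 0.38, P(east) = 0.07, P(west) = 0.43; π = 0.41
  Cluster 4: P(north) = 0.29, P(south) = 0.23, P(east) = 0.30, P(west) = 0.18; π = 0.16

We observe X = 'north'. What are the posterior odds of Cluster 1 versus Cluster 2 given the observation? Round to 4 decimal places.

Only the two components matter; the odds are (w_i f_i(x)) / (w_j f_j(x)).
Categorical probabilities:
  L_1 = P(north | comp) = 0.06
  L_2 = P(north | comp) = 0.32
  L_3 = P(north | comp) = 0.12
  L_4 = P(north | comp) = 0.29
Posterior odds = (w_1·L_1) / (w_2·L_2) = (0.10·0.06) / (0.33·0.32) = 0.006 / 0.1056 ≈ 0.0568

0.0568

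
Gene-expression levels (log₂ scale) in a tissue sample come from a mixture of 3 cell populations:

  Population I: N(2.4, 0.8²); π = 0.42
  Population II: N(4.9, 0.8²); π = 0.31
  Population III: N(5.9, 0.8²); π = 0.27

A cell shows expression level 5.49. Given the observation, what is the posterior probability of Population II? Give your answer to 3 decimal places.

0.499

Apply Bayes' rule: the posterior for each component is proportional to its prior times its likelihood at x.
Normal densities:
  L_I = 0.000287224
  L_II = 0.379938
  L_III = 0.437306
Prior × likelihood for each component:
  π_I·L_I = 0.42 × 0.000287224 = 0.000120634
  π_II·L_II = 0.31 × 0.379938 = 0.117781
  π_III·L_III = 0.27 × 0.437306 = 0.118073
Evidence: 0.000120634 + 0.117781 + 0.118073 = 0.235974
So the posterior for Population II is 0.117781 / 0.235974 ≈ 0.499.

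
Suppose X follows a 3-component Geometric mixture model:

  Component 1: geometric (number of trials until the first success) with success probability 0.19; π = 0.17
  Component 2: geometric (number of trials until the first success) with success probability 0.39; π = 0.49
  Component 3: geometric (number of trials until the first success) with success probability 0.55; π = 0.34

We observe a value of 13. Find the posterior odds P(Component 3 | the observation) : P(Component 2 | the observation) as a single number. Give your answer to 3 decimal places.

Only the two components matter; the odds are (π_i f_i(x)) / (π_j f_j(x)).
Evaluate each component's likelihood at the observed value:
  L_1 = 0.19·(1−0.19)^12 = 0.19·0.0797664 = 0.0151556
  L_2 = 0.39·(1−0.39)^12 = 0.39·0.00265435 = 0.0010352
  L_3 = 0.55·(1−0.55)^12 = 0.55·6.89525e-05 = 3.79239e-05
1.28941e-05 / 0.000507246 ≈ 0.025

0.025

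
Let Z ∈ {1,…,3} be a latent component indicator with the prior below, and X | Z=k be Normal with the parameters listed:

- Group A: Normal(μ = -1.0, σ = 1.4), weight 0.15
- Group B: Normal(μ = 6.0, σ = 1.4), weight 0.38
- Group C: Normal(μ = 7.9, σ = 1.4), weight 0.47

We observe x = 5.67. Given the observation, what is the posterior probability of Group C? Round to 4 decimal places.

0.2634

Posterior ∝ prior × likelihood, so P(k | x) ∝ π_k f_k(x); normalise over all components.
Evaluate each component's likelihood at the observed value:
  L_A = 3.35647e-06
  L_B = 0.277151
  L_C = 0.0801378
Multiply by the mixture weights:
  π_A·L_A = 0.15 × 3.35647e-06 = 5.03471e-07
  π_B·L_B = 0.38 × 0.277151 = 0.105318
  π_C·L_C = 0.47 × 0.0801378 = 0.0376648
Marginal: 5.03471e-07 + 0.105318 + 0.0376648 = 0.142983
P(Group C | the observation) ≈ 0.2634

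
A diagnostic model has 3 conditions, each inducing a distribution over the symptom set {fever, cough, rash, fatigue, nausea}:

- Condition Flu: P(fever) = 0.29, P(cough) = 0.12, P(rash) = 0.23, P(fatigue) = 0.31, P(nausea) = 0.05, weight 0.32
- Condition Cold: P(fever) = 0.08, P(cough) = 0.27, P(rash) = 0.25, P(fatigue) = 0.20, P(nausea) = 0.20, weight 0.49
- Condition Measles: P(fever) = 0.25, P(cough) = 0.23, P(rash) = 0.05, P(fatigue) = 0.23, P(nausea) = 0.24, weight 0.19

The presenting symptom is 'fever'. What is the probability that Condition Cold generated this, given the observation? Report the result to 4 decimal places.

0.2184

The responsibility of component k is π_k f_k(x) divided by Σ_j π_j f_j(x).
Component likelihoods at x = 'fever':
  p_Flu = 0.29
  p_Cold = 0.08
  p_Measles = 0.25
Weight by the priors:
  π_Flu·p_Flu = 0.32 × 0.29 = 0.0928
  π_Cold·p_Cold = 0.49 × 0.08 = 0.0392
  π_Measles·p_Measles = 0.19 × 0.25 = 0.0475
Normaliser: 0.0928 + 0.0392 + 0.0475 = 0.1795
P(Condition Cold | 'fever') ≈ 0.2184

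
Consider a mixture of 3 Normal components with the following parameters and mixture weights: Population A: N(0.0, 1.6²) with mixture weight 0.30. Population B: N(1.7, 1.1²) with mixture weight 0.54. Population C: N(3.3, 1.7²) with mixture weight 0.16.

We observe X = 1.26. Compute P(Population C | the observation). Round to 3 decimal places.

0.072

P(component k | x) = w_k·f_k(x) / marginal(x), where marginal(x) = Σ_j w_j·f_j(x).
Component likelihoods at x = 1.26:
  p_A = 0.182863
  p_B = 0.334791
  p_C = 0.114227
Unnormalised posteriors:
  w_A·p_A = 0.30 × 0.182863 = 0.0548588
  w_B·p_B = 0.54 × 0.334791 = 0.180787
  w_C·p_C = 0.16 × 0.114227 = 0.0182763
Denominator: 0.0548588 + 0.180787 + 0.0182763 = 0.253922
So the posterior for Population C is 0.0182763 / 0.253922 ≈ 0.072.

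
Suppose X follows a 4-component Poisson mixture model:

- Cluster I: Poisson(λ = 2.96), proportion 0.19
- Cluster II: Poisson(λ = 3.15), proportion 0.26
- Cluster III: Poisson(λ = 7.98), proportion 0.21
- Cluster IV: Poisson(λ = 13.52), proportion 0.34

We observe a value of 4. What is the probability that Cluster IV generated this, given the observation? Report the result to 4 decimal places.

P(component k | x) = P(Z=k)·f_k(x) / marginal(x), where marginal(x) = Σ_j P(Z=j)·f_j(x).
Evaluate each component's likelihood at the observed value:
  f_I = 0.165746
  f_II = 0.175794
  f_III = 0.057827
  f_IV = 0.00187083
Prior × likelihood for each component:
  P(Z=I)·f_I = 0.19 × 0.165746 = 0.0314918
  P(Z=II)·f_II = 0.26 × 0.175794 = 0.0457064
  P(Z=III)·f_III = 0.21 × 0.057827 = 0.0121437
  P(Z=IV)·f_IV = 0.34 × 0.00187083 = 0.000636082
Denominator: 0.0314918 + 0.0457064 + 0.0121437 + 0.000636082 = 0.0899779
So the posterior for Cluster IV is 0.000636082 / 0.0899779 ≈ 0.0071.

0.0071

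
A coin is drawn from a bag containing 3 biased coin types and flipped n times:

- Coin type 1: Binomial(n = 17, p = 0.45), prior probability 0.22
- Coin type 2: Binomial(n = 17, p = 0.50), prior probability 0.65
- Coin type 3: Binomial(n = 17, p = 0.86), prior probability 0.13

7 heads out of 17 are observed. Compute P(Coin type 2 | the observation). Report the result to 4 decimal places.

0.7043

The responsibility of component k is P(Z=k) f_k(x) divided by Σ_j P(Z=j) f_j(x).
Evaluate each component's likelihood at the observed value:
  p_1 = 0.184073
  p_2 = 0.148376
  p_3 = 1.95724e-05
Prior × likelihood for each component:
  P(Z=1)·p_1 = 0.22 × 0.184073 = 0.040496
  P(Z=2)·p_2 = 0.65 × 0.148376 = 0.0964447
  P(Z=3)·p_3 = 0.13 × 1.95724e-05 = 2.54441e-06
Normaliser: 0.040496 + 0.0964447 + 2.54441e-06 = 0.136943
P(Coin type 2 | data) ≈ 0.7043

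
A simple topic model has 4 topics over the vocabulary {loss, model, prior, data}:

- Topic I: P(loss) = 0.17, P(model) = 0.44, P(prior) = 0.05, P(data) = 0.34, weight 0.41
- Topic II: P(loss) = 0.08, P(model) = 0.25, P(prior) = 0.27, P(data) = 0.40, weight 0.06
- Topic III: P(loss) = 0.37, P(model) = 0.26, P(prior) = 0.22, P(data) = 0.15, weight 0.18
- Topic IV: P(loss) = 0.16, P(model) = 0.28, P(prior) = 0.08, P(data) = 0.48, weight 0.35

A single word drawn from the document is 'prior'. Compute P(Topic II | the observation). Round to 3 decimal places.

0.155

By Bayes' theorem, P(k | x) = P(Z=k) f_k(x) / Σ_j P(Z=j) f_j(x).
Component likelihoods at x = 'prior':
  f_I = 0.05
  f_II = 0.27
  f_III = 0.22
  f_IV = 0.08
Prior × likelihood for each component:
  P(Z=I)·f_I = 0.41 × 0.05 = 0.0205
  P(Z=II)·f_II = 0.06 × 0.27 = 0.0162
  P(Z=III)·f_III = 0.18 × 0.22 = 0.0396
  P(Z=IV)·f_IV = 0.35 × 0.08 = 0.028
Sum: 0.0205 + 0.0162 + 0.0396 + 0.028 = 0.1043
Responsibility of Topic II: 0.0162 / 0.1043 ≈ 0.155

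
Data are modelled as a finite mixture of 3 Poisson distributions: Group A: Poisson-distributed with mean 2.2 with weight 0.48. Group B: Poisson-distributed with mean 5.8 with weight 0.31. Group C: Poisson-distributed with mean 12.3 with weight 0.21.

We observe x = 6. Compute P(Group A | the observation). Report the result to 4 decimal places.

By Bayes' theorem, P(k | x) = w_k f_k(x) / Σ_j w_j f_j(x).
Component likelihoods at x = 6:
  f_A = 0.0174484
  f_B = 0.160076
  f_C = 0.0218915
Multiply by the mixture weights:
  w_A·f_A = 0.48 × 0.0174484 = 0.00837523
  w_B·f_B = 0.31 × 0.160076 = 0.0496237
  w_C·f_C = 0.21 × 0.0218915 = 0.00459722
Normaliser: 0.00837523 + 0.0496237 + 0.00459722 = 0.0625962
P(Group A | data) = 0.00837523 / 0.0625962 ≈ 0.1338

0.1338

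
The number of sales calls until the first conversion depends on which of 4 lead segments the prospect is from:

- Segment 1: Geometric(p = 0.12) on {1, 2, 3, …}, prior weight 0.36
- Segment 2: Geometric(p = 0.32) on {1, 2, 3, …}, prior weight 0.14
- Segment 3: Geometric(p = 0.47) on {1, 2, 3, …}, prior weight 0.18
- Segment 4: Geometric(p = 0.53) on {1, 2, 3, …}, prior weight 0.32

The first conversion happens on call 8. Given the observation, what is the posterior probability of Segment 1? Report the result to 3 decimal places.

The responsibility of component k is w_k f_k(x) divided by Σ_j w_j f_j(x).
Geometric probabilities:
  f_1 = 0.12·(1−0.12)^7 = 0.12·0.408676 = 0.0490411
  f_2 = 0.32·(1−0.32)^7 = 0.32·0.0672299 = 0.0215136
  f_3 = 0.47·(1−0.47)^7 = 0.47·0.0117471 = 0.00552114
  f_4 = 0.53·(1−0.53)^7 = 0.53·0.00506623 = 0.0026851
Unnormalised posteriors:
  w_1·f_1 = 0.36 × 0.0490411 = 0.0176548
  w_2·f_2 = 0.14 × 0.0215136 = 0.0030119
  w_3·f_3 = 0.18 × 0.00552114 = 0.000993806
  w_4·f_4 = 0.32 × 0.0026851 = 0.000859233
Sum: 0.0176548 + 0.0030119 + 0.000993806 + 0.000859233 = 0.0225197
So the posterior for Segment 1 is 0.0176548 / 0.0225197 ≈ 0.784.

0.784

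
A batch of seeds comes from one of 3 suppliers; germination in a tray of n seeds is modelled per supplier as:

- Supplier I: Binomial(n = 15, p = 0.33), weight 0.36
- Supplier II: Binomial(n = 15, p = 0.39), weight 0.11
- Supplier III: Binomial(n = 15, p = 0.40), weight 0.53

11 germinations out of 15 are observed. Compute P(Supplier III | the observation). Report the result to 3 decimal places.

0.772

Posterior ∝ prior × likelihood, so P(k | x) ∝ P(Z=k) f_k(x); normalise over all components.
Component likelihoods at x = 11 germinations out of 15:
  L_I = C(15,11)·0.33^11·0.67^4 = 1365·5.05421e-06·0.201511 = 0.00139023
  L_II = C(15,11)·0.39^11·0.61^4 = 1365·3.17476e-05·0.138458 = 0.00600016
  L_III = C(15,11)·0.40^11·0.60^4 = 1365·4.1943e-05·0.1296 = 0.00741989
Unnormalised posteriors:
  P(Z=I)·L_I = 0.36 × 0.00139023 = 0.000500481
  P(Z=II)·L_II = 0.11 × 0.00600016 = 0.000660017
  P(Z=III)·L_III = 0.53 × 0.00741989 = 0.00393254
Normaliser: 0.000500481 + 0.000660017 + 0.00393254 = 0.00509304
P(Supplier III | data) = 0.00393254 / 0.00509304 ≈ 0.772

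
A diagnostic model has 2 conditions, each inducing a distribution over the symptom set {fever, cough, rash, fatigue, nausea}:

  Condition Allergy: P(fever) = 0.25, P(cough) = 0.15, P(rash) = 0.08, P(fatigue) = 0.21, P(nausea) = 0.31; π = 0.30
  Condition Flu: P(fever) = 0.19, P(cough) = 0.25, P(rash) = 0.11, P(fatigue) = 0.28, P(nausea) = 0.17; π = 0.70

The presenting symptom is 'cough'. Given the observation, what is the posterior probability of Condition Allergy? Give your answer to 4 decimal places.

0.2045

By Bayes' theorem, P(k | x) = w_k f_k(x) / Σ_j w_j f_j(x).
Categorical probabilities:
  f_Allergy = P(cough | comp) = 0.15
  f_Flu = P(cough | comp) = 0.25
Weight by the priors:
  w_Allergy·f_Allergy = 0.30 × 0.15 = 0.045
  w_Flu·f_Flu = 0.70 × 0.25 = 0.175
Sum: 0.045 + 0.175 = 0.22
So the posterior for Condition Allergy is 0.045 / 0.22 ≈ 0.2045.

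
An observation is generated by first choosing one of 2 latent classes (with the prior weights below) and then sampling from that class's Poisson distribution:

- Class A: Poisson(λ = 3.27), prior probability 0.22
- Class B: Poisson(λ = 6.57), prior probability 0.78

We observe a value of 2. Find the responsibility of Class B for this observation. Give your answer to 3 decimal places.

P(component k | x) = π_k·f_k(x) / marginal(x), where marginal(x) = Σ_j π_j·f_j(x).
Poisson probabilities:
  L_A = e^(−3.27)·3.27^2/2! = 0.203199
  L_B = e^(−6.57)·6.57^2/2! = 0.0302542
Unnormalised posteriors:
  π_A·L_A = 0.22 × 0.203199 = 0.0447039
  π_B·L_B = 0.78 × 0.0302542 = 0.0235983
Evidence: 0.0447039 + 0.0235983 = 0.0683022
P(Class B | x) = 0.0235983 / 0.0683022 ≈ 0.345

0.345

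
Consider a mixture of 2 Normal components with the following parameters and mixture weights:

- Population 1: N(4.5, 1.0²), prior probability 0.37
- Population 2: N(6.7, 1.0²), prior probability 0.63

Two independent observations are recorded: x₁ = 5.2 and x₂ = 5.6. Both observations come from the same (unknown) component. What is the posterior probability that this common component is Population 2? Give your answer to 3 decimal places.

Posterior ∝ prior × likelihood, so P(k | x) ∝ w_k f_k(x); normalise over all components.
Since both observations come from the same component, the likelihood for component k is f_k(x₁)·f_k(x₂).
  f_1 = [0.312254] × [0.217852] = 0.0680252
  f_2 = [0.129518] × [0.217852] = 0.0282157
Multiply by the mixture weights:
  w_1·f_1 = 0.37 × 0.0680252 = 0.0251693
  w_2·f_2 = 0.63 × 0.0282157 = 0.0177759
Evidence: 0.0251693 + 0.0177759 = 0.0429452
P(Population 2 | data) = 0.0177759 / 0.0429452 ≈ 0.414

0.414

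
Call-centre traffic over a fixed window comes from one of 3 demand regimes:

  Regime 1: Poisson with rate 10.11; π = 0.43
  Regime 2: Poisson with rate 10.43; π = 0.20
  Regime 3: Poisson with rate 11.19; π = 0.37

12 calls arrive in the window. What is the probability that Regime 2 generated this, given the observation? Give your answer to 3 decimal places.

0.198

By Bayes' theorem, P(k | x) = π_k f_k(x) / Σ_j π_j f_j(x).
Evaluate each component's likelihood at the observed value:
  p_1 = 0.0968188
  p_2 = 0.102184
  p_3 = 0.11114
Prior × likelihood for each component:
  π_1·p_1 = 0.43 × 0.0968188 = 0.0416321
  π_2·p_2 = 0.20 × 0.102184 = 0.0204368
  π_3·p_3 = 0.37 × 0.11114 = 0.0411217
Marginal: 0.0416321 + 0.0204368 + 0.0411217 = 0.103191
P(Regime 2 | data) ≈ 0.198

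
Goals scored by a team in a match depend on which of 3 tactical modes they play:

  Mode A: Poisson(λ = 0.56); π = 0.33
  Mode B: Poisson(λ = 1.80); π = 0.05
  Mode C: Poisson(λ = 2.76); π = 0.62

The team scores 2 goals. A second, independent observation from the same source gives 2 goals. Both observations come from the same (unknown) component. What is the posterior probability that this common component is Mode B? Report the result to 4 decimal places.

0.0848

By Bayes' theorem, P(k | x) = P(Z=k) f_k(x) / Σ_j P(Z=j) f_j(x).
Since both observations come from the same component, the likelihood for component k is f_k(x₁)·f_k(x₂).
  f_A = [e^(−0.56)·0.56^2/2! = 0.0895656] × [0.0895656] = 0.00802199
  f_B = [e^(−1.80)·1.80^2/2! = 0.267784] × [0.267784] = 0.0717084
  f_C = [e^(−2.76)·2.76^2/2! = 0.241066] × [0.241066] = 0.0581127
Prior × likelihood for each component:
  P(Z=A)·f_A = 0.33 × 0.00802199 = 0.00264726
  P(Z=B)·f_B = 0.05 × 0.0717084 = 0.00358542
  P(Z=C)·f_C = 0.62 × 0.0581127 = 0.0360299
Evidence: 0.00264726 + 0.00358542 + 0.0360299 = 0.0422625
P(Mode B | x) ≈ 0.0848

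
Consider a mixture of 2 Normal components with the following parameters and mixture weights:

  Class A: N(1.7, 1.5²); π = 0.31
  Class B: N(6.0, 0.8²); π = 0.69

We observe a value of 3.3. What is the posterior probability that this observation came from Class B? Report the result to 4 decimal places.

0.0242

P(component k | x) = w_k·f_k(x) / marginal(x), where marginal(x) = Σ_j w_j·f_j(x).
Normal densities:
  L_A = (1/(1.5·√(2π)))·exp(−(3.3−1.7)²/(2·1.5²)) = 0.265962·exp(-0.56889) = 0.150575
  L_B = (1/(0.8·√(2π)))·exp(−(3.3−6.0)²/(2·0.8²)) = 0.498678·exp(-5.69531) = 0.0016764
Weight by the priors:
  w_A·L_A = 0.31 × 0.150575 = 0.0466783
  w_B·L_B = 0.69 × 0.0016764 = 0.00115672
Evidence: 0.0466783 + 0.00115672 = 0.047835
So the posterior for Class B is 0.00115672 / 0.047835 ≈ 0.0242.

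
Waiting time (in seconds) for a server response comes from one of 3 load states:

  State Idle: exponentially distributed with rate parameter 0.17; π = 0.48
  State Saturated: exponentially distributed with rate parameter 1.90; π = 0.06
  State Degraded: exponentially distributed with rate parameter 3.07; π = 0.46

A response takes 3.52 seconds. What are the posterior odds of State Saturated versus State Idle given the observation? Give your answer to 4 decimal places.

0.0032

Since P(k|x) ∝ π_k f_k(x), the posterior odds are π_i f_i(x) / (π_j f_j(x)).
Evaluate each component's likelihood at the observed value:
  f_Idle = 0.0934474
  f_Saturated = 0.00236697
  f_Degraded = 6.22269e-05
0.000142018 / 0.0448547 ≈ 0.0032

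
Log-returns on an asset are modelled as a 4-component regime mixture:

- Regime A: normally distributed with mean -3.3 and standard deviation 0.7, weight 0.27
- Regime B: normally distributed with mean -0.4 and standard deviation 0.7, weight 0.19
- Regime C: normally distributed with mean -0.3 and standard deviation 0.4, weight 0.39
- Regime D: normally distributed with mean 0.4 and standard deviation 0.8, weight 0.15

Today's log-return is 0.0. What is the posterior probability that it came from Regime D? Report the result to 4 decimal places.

P(component k | x) = π_k·f_k(x) / marginal(x), where marginal(x) = Σ_j π_j·f_j(x).
Component likelihoods at x = 0.0:
  p_A = 8.50796e-06
  p_B = 0.484068
  p_C = 0.752844
  p_D = 0.440082
Prior × likelihood for each component:
  π_A·p_A = 0.27 × 8.50796e-06 = 2.29715e-06
  π_B·p_B = 0.19 × 0.484068 = 0.091973
  π_C·p_C = 0.39 × 0.752844 = 0.293609
  π_D·p_D = 0.15 × 0.440082 = 0.0660122
Marginal: 2.29715e-06 + 0.091973 + 0.293609 + 0.0660122 = 0.451597
Responsibility of Regime D: 0.0660122 / 0.451597 ≈ 0.1462

0.1462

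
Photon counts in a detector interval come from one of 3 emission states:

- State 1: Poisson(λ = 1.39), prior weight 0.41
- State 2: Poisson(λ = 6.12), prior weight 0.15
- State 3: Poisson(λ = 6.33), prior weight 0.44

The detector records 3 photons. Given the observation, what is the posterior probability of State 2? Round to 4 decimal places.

By Bayes' theorem, P(k | x) = π_k f_k(x) / Σ_j π_j f_j(x).
Evaluate each component's likelihood at the observed value:
  p_1 = 0.111487
  p_2 = 0.0839887
  p_3 = 0.0753314
Unnormalised posteriors:
  π_1·p_1 = 0.41 × 0.111487 = 0.0457096
  π_2·p_2 = 0.15 × 0.0839887 = 0.0125983
  π_3·p_3 = 0.44 × 0.0753314 = 0.0331458
Evidence: 0.0457096 + 0.0125983 + 0.0331458 = 0.0914537
P(State 2 | 3 photons) ≈ 0.1378

0.1378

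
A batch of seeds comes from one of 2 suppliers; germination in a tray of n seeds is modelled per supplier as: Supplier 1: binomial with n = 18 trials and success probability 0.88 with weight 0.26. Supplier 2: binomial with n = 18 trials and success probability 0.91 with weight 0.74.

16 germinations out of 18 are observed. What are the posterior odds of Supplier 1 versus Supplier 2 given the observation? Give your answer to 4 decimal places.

Posterior odds = (w_i f_i(x)) / (w_j f_j(x)); the normalising sum cancels.
Component likelihoods at x = 16 germinations out of 18:
  f_1 = C(18,16)·0.88^16·0.12^2 = 153·0.129337·0.0144 = 0.284955
  f_2 = C(18,16)·0.91^16·0.09^2 = 153·0.221137·0.0081 = 0.274056
Posterior odds = (w_1·f_1) / (w_2·f_2) = (0.26·0.284955) / (0.74·0.274056) = 0.0740884 / 0.202801 ≈ 0.3653

0.3653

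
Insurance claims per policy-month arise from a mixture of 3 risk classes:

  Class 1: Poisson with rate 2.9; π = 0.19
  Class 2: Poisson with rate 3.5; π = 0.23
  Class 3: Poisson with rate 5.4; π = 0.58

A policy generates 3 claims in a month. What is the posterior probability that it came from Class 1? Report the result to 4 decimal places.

By Bayes' theorem, P(k | x) = P(Z=k) f_k(x) / Σ_j P(Z=j) f_j(x).
Component likelihoods at x = 3 claims:
  L_1 = e^(−2.9)·2.9^3/3! = 0.22366
  L_2 = e^(−3.5)·3.5^3/3! = 0.215785
  L_3 = e^(−5.4)·5.4^3/3! = 0.118533
Prior × likelihood for each component:
  P(Z=1)·L_1 = 0.19 × 0.22366 = 0.0424954
  P(Z=2)·L_2 = 0.23 × 0.215785 = 0.0496307
  P(Z=3)·L_3 = 0.58 × 0.118533 = 0.0687492
Normaliser: 0.0424954 + 0.0496307 + 0.0687492 = 0.160875
P(Class 1 | 3 claims) ≈ 0.2642

0.2642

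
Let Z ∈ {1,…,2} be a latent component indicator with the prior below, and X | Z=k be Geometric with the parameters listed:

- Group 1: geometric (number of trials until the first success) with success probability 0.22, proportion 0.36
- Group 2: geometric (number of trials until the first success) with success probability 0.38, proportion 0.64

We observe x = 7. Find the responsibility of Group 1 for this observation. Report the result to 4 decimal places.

0.5635

The responsibility of component k is w_k f_k(x) divided by Σ_j w_j f_j(x).
Geometric probabilities:
  L_1 = 0.22·(1−0.22)^6 = 0.22·0.2252 = 0.0495439
  L_2 = 0.38·(1−0.38)^6 = 0.38·0.0568002 = 0.0215841
Prior × likelihood for each component:
  w_1·L_1 = 0.36 × 0.0495439 = 0.0178358
  w_2·L_2 = 0.64 × 0.0215841 = 0.0138138
Sum: 0.0178358 + 0.0138138 = 0.0316496
P(Group 1 | the observation) = 0.0178358 / 0.0316496 ≈ 0.5635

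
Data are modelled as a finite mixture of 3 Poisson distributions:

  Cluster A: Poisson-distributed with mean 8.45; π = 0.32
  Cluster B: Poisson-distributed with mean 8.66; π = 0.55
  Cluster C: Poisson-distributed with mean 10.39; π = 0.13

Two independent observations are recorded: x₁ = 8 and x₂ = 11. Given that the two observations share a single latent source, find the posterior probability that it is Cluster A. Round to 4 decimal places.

0.3100

Apply Bayes' rule: the posterior for each component is proportional to its prior times its likelihood at x.
Since both observations come from the same component, the likelihood for component k is f_k(x₁)·f_k(x₂).
  p_A = [e^(−8.45)·8.45^8/8! = 0.137894] × [0.0840388] = 0.0115884
  p_B = [e^(−8.66)·8.66^8/8! = 0.136029] × [0.0892382] = 0.012139
  p_C = [e^(−10.39)·10.39^8/8! = 0.103534] × [0.117299] = 0.0121445
Multiply by the mixture weights:
  π_A·p_A = 0.32 × 0.0115884 = 0.0037083
  π_B·p_B = 0.55 × 0.012139 = 0.00667646
  π_C·p_C = 0.13 × 0.0121445 = 0.00157879
Evidence: 0.0037083 + 0.00667646 + 0.00157879 = 0.0119635
So the posterior for Cluster A is 0.0037083 / 0.0119635 ≈ 0.3100.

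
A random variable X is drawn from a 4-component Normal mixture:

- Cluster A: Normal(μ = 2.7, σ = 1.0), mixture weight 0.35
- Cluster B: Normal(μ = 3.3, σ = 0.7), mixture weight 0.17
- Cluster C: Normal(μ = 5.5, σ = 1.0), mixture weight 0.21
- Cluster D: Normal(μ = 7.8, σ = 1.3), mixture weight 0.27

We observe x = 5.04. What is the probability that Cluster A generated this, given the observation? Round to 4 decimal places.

0.0927

P(component k | x) = π_k·f_k(x) / marginal(x), where marginal(x) = Σ_j π_j·f_j(x).
Evaluate each component's likelihood at the observed value:
  p_A = 0.0258166
  p_B = 0.0259482
  p_C = 0.35889
  p_D = 0.0322244
Weight by the priors:
  π_A·p_A = 0.35 × 0.0258166 = 0.0090358
  π_B·p_B = 0.17 × 0.0259482 = 0.0044112
  π_C·p_C = 0.21 × 0.35889 = 0.075367
  π_D·p_D = 0.27 × 0.0322244 = 0.00870059
Sum: 0.0090358 + 0.0044112 + 0.075367 + 0.00870059 = 0.0975146
P(Cluster A | 5.04) ≈ 0.0927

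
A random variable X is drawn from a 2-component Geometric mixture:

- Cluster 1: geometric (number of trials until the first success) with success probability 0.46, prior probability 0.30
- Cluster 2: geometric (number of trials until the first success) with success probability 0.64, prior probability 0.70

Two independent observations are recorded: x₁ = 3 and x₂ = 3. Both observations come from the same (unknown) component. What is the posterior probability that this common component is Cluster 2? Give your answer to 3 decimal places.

Apply Bayes' rule: the posterior for each component is proportional to its prior times its likelihood at x.
Since both observations come from the same component, the likelihood for component k is f_k(x₁)·f_k(x₂).
  f_1 = [0.46·(1−0.46)^2 = 0.46·0.2916 = 0.134136] × [0.134136] = 0.0179925
  f_2 = [0.64·(1−0.64)^2 = 0.64·0.1296 = 0.082944] × [0.082944] = 0.00687971
Unnormalised posteriors:
  π_1·f_1 = 0.30 × 0.0179925 = 0.00539774
  π_2·f_2 = 0.70 × 0.00687971 = 0.00481579
Evidence: 0.00539774 + 0.00481579 = 0.0102135
Responsibility of Cluster 2: 0.00481579 / 0.0102135 ≈ 0.472

0.472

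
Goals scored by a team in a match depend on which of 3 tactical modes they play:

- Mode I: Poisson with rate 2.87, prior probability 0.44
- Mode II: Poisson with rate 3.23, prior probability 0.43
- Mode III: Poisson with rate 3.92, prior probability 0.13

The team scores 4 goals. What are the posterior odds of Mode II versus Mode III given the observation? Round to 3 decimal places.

3.040

Since P(k|x) ∝ π_k f_k(x), the posterior odds are π_i f_i(x) / (π_j f_j(x)).
Evaluate each component's likelihood at the observed value:
  p_I = 0.160284
  p_II = 0.179402
  p_III = 0.195208
Posterior odds = (π_II·p_II) / (π_III·p_III) = (0.43·0.179402) / (0.13·0.195208) = 0.0771429 / 0.0253771 ≈ 3.040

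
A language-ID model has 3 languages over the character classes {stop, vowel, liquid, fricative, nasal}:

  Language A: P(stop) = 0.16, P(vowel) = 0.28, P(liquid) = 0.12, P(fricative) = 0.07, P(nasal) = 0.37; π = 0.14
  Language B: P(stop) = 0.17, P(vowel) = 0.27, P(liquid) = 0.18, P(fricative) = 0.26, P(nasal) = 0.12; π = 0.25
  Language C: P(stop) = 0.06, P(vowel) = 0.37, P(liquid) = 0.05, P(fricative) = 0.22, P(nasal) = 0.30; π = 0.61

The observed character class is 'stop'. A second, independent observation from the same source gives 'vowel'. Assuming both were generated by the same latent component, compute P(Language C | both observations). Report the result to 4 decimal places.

0.4328

P(component k | x) = π_k·f_k(x) / marginal(x), where marginal(x) = Σ_j π_j·f_j(x).
Since both observations come from the same component, the likelihood for component k is f_k(x₁)·f_k(x₂).
  p_A = [P(stop | comp) = 0.16] × [0.28] = 0.0448
  p_B = [P(stop | comp) = 0.17] × [0.27] = 0.0459
  p_C = [P(stop | comp) = 0.06] × [0.37] = 0.0222
Weight by the priors:
  π_A·p_A = 0.14 × 0.0448 = 0.006272
  π_B·p_B = 0.25 × 0.0459 = 0.011475
  π_C·p_C = 0.61 × 0.0222 = 0.013542
Denominator: 0.006272 + 0.011475 + 0.013542 = 0.031289
P(Language C | x₁,x₂) = 0.013542 / 0.031289 ≈ 0.4328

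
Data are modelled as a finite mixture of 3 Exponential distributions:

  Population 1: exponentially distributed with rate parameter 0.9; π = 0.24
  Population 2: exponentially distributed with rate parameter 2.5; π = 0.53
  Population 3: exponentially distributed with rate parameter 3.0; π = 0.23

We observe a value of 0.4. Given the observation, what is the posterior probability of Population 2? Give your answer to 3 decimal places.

0.576

By Bayes' theorem, P(k | x) = π_k f_k(x) / Σ_j π_j f_j(x).
Evaluate each component's likelihood at the observed value:
  L_1 = 0.9·e^(−0.9·0.4) = 0.9·e^(−0.3600) = 0.627909
  L_2 = 2.5·e^(−2.5·0.4) = 2.5·e^(−1.0000) = 0.919699
  L_3 = 3.0·e^(−3.0·0.4) = 3.0·e^(−1.2000) = 0.903583
Prior × likelihood for each component:
  π_1·L_1 = 0.24 × 0.627909 = 0.150698
  π_2·L_2 = 0.53 × 0.919699 = 0.48744
  π_3·L_3 = 0.23 × 0.903583 = 0.207824
Evidence: 0.150698 + 0.48744 + 0.207824 = 0.845962
Responsibility of Population 2: 0.48744 / 0.845962 ≈ 0.576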